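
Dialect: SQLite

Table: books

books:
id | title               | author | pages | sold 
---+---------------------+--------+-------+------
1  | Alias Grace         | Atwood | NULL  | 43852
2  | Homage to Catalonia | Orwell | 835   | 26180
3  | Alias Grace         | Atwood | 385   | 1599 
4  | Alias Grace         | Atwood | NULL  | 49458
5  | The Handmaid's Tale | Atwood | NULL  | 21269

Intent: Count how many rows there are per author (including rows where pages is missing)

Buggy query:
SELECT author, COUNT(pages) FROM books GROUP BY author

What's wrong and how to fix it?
Bug: COUNT(pages) skips NULLs, so groups with missing pages are undercounted

Fix: Replace COUNT(pages) with COUNT(*)

Corrected query:
SELECT author, COUNT(*) FROM books GROUP BY author

Result:
author | COUNT(*)
-------+---------
Atwood | 4       
Orwell | 1       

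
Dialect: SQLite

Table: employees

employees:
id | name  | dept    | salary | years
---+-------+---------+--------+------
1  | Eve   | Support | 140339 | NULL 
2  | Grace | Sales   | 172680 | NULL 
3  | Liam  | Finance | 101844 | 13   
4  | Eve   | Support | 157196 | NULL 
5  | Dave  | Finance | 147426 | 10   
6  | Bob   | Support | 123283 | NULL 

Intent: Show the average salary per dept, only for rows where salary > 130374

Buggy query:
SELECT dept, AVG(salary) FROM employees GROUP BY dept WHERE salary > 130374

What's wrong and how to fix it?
Bug: WHERE cannot follow GROUP BY

Fix: Place WHERE between FROM and GROUP BY

Corrected query:
SELECT dept, AVG(salary) FROM employees WHERE salary > 130374 GROUP BY dept

Result:
dept    | AVG(salary)
--------+------------
Finance | 147426     
Sales   | 172680     
Support | 148767.5   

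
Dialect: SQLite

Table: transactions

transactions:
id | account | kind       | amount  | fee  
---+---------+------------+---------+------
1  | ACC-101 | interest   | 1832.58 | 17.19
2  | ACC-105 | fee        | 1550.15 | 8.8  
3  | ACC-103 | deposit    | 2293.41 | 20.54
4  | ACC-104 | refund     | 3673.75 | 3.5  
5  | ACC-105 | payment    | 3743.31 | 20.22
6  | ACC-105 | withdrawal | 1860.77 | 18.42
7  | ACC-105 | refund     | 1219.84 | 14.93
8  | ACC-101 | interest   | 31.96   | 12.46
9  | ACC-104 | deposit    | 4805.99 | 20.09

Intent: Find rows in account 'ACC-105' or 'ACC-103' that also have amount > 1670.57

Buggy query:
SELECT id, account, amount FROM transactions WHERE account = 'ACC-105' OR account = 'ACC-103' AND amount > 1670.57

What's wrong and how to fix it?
Bug: Without parentheses, AND is evaluated before OR, so the amount filter only applies to the 'ACC-103' branch

Fix: Add parentheses around the OR so the AND applies to both alternatives

Corrected query:
SELECT id, account, amount FROM transactions WHERE (account = 'ACC-105' OR account = 'ACC-103') AND amount > 1670.57

Result:
id | account | amount 
---+---------+--------
3  | ACC-103 | 2293.41
5  | ACC-105 | 3743.31
6  | ACC-105 | 1860.77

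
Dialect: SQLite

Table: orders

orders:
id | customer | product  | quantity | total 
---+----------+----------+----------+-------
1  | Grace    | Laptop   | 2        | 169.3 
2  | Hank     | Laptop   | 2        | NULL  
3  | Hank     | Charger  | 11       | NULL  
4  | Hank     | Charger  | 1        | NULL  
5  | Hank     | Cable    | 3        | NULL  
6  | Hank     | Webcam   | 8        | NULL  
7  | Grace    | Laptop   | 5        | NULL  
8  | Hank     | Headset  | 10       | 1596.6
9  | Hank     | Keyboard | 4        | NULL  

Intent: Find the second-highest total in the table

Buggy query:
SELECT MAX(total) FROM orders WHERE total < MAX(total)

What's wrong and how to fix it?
Bug: The inner MAX is an aggregate inside WHERE, which is not allowed

Fix: Compute the overall MAX in a subquery, then take MAX of rows below it

Corrected query:
SELECT MAX(total) FROM orders WHERE total < (SELECT MAX(total) FROM orders)

Result:
MAX(total)
----------
169.3     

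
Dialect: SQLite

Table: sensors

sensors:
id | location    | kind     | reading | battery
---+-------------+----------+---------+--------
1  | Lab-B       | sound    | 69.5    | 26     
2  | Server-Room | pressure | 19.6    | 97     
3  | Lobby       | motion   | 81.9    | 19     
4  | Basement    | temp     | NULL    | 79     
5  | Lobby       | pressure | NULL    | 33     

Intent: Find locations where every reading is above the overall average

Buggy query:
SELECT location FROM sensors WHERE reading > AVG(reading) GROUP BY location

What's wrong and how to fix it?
Bug: WHERE evaluates per row before aggregation, so AVG() is unavailable

Fix: Use a subquery for AVG and a HAVING MIN(...) filter so the condition holds for every row in the group

Corrected query:
SELECT location FROM sensors GROUP BY location HAVING MIN(reading) > (SELECT AVG(reading) FROM sensors)

Result:
location
--------
Lab-B   
Lobby   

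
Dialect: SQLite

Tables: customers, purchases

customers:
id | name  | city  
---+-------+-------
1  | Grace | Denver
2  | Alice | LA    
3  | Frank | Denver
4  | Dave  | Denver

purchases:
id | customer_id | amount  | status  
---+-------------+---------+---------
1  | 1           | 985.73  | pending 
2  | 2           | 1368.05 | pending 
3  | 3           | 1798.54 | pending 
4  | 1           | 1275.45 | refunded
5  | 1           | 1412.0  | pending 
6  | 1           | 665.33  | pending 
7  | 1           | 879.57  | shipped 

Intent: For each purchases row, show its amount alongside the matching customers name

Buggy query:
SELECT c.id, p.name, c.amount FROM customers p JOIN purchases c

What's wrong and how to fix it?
Bug: JOIN with no ON clause produces a cartesian product; every purchases row pairs with every customers row

Fix: Specify the join condition linking the foreign key to the parent id

Corrected query:
SELECT c.id, p.name, c.amount FROM customers p JOIN purchases c ON c.customer_id = p.id

Result:
id | name  | amount 
---+-------+--------
1  | Grace | 985.73 
2  | Alice | 1368.05
3  | Frank | 1798.54
4  | Grace | 1275.45
5  | Grace | 1412   
6  | Grace | 665.33 
7  | Grace | 879.57 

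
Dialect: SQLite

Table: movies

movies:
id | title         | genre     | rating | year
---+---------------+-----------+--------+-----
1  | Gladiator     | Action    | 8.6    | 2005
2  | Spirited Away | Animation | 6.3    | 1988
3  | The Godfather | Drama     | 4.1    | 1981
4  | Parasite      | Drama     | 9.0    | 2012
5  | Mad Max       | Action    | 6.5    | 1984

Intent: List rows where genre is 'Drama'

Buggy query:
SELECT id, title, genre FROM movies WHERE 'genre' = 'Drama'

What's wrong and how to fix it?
Bug: Single quotes denote string literals in SQL; the column name is being compared as a constant string

Fix: Reference the column as genre without single quotes

Corrected query:
SELECT id, title, genre FROM movies WHERE genre = 'Drama'

Result:
id | title         | genre
---+---------------+------
3  | The Godfather | Drama
4  | Parasite      | Drama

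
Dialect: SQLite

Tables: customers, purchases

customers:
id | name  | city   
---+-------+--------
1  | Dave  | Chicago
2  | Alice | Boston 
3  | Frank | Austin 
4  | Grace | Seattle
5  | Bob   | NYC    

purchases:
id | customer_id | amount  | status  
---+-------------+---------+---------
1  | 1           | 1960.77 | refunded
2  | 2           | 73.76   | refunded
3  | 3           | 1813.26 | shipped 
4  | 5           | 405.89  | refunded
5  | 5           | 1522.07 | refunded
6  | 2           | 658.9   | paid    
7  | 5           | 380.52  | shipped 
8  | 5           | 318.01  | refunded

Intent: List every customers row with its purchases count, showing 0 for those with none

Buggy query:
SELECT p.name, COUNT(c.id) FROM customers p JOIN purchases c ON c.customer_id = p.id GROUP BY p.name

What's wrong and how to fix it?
Bug: INNER JOIN drops customers rows that have no matching purchases rows

Fix: Use LEFT JOIN so parents without children still appear (COUNT(c.id) gives 0)

Corrected query:
SELECT p.name, COUNT(c.id) FROM customers p LEFT JOIN purchases c ON c.customer_id = p.id GROUP BY p.name

Result:
name  | COUNT(c.id)
------+------------
Alice | 2          
Bob   | 4          
Dave  | 1          
Frank | 1          
Grace | 0          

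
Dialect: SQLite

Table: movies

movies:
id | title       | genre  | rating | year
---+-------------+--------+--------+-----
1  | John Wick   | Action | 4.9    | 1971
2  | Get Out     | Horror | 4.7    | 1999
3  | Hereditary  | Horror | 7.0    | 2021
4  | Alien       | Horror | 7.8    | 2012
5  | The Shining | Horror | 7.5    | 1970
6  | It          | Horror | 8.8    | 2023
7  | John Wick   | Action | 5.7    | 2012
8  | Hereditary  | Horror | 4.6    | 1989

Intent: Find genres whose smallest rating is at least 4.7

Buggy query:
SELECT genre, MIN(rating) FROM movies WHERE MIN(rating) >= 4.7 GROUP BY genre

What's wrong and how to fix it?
Bug: Aggregates like MIN are computed per group after WHERE runs

Fix: Use HAVING for the per-group MIN condition

Corrected query:
SELECT genre, MIN(rating) FROM movies GROUP BY genre HAVING MIN(rating) >= 4.7

Result:
genre  | MIN(rating)
-------+------------
Action | 4.9        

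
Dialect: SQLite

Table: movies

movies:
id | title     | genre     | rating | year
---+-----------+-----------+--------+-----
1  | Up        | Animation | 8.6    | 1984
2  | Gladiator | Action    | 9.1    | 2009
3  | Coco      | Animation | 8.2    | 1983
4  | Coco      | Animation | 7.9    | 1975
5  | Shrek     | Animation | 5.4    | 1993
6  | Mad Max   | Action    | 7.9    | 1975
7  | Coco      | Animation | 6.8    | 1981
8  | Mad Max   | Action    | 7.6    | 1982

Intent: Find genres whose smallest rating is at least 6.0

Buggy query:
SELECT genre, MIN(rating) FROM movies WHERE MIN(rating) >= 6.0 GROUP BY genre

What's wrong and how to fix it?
Bug: Aggregates like MIN are computed per group after WHERE runs

Fix: Use HAVING for the per-group MIN condition

Corrected query:
SELECT genre, MIN(rating) FROM movies GROUP BY genre HAVING MIN(rating) >= 6.0

Result:
genre  | MIN(rating)
-------+------------
Action | 7.6        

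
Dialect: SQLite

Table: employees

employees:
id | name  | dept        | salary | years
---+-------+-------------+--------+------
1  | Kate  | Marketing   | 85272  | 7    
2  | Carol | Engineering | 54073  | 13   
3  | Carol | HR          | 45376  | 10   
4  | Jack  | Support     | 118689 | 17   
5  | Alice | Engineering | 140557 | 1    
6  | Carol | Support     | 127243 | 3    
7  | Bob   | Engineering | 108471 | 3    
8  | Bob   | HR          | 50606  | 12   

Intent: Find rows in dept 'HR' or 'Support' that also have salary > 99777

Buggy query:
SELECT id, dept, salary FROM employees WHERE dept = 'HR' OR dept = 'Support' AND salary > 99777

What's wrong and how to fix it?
Bug: Without parentheses, AND is evaluated before OR, so the salary filter only applies to the 'Support' branch

Fix: Add parentheses around the OR so the AND applies to both alternatives

Corrected query:
SELECT id, dept, salary FROM employees WHERE (dept = 'HR' OR dept = 'Support') AND salary > 99777

Result:
id | dept    | salary
---+---------+-------
4  | Support | 118689
6  | Support | 127243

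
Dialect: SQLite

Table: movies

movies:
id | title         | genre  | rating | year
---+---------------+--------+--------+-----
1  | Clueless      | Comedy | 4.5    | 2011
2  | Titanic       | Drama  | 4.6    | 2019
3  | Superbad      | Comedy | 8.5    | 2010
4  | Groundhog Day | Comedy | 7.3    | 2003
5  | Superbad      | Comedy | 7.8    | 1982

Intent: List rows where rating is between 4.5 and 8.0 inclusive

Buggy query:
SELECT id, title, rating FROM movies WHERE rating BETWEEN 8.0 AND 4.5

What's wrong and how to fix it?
Bug: BETWEEN expects the lower bound first; with 8.0 AND 4.5 the range is empty

Fix: Swap the bounds so the smaller value comes first

Corrected query:
SELECT id, title, rating FROM movies WHERE rating BETWEEN 4.5 AND 8.0

Result:
id | title         | rating
---+---------------+-------
1  | Clueless      | 4.5   
2  | Titanic       | 4.6   
4  | Groundhog Day | 7.3   
5  | Superbad      | 7.8   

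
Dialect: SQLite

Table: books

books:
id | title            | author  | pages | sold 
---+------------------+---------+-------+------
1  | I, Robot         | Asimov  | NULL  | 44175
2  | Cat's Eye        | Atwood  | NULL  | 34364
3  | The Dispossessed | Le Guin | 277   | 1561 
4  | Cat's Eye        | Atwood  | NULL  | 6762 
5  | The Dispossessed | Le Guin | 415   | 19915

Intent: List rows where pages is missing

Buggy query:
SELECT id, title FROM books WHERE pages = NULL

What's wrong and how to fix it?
Bug: Comparing to NULL with '=' never matches; NULL = NULL is unknown, not true

Fix: Use IS NULL to test for NULL

Corrected query:
SELECT id, title FROM books WHERE pages IS NULL

Result:
id | title    
---+----------
1  | I, Robot 
2  | Cat's Eye
4  | Cat's Eye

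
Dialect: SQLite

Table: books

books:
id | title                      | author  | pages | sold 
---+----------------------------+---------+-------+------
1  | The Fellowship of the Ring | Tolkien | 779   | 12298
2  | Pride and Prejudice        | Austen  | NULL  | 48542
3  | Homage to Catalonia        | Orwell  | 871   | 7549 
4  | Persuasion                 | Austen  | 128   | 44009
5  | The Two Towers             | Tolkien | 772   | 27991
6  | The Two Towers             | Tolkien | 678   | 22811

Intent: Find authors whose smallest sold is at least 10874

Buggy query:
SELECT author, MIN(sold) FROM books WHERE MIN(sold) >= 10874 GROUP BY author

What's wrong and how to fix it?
Bug: Aggregates like MIN are computed per group after WHERE runs

Fix: Replace WHERE with HAVING after the GROUP BY

Corrected query:
SELECT author, MIN(sold) FROM books GROUP BY author HAVING MIN(sold) >= 10874

Result:
author  | MIN(sold)
--------+----------
Austen  | 44009    
Tolkien | 12298    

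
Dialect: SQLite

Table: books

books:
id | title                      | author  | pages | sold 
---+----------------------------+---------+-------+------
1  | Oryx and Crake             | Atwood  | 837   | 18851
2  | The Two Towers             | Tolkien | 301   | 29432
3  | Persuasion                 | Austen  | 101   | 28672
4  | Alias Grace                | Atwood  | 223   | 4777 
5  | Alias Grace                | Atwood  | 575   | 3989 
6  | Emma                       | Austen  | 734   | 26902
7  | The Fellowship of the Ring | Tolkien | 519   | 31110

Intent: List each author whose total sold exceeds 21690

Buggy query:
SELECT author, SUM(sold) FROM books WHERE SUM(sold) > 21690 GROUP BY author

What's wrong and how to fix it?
Bug: SUM(sold) is an aggregate, but WHERE filters rows before aggregation

Fix: Move the aggregate condition to a HAVING clause

Corrected query:
SELECT author, SUM(sold) FROM books GROUP BY author HAVING SUM(sold) > 21690

Result:
author  | SUM(sold)
--------+----------
Atwood  | 27617    
Austen  | 55574    
Tolkien | 60542    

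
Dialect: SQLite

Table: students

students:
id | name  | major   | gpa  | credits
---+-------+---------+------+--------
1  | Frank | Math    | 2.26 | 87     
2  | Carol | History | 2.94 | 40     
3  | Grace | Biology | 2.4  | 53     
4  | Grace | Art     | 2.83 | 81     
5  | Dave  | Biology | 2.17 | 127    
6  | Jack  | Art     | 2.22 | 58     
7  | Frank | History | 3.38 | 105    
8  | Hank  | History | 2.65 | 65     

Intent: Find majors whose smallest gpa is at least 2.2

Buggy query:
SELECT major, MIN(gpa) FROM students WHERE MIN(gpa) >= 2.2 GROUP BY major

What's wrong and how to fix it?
Bug: MIN() in WHERE is a misuse of aggregate

Fix: Replace WHERE with HAVING after the GROUP BY

Corrected query:
SELECT major, MIN(gpa) FROM students GROUP BY major HAVING MIN(gpa) >= 2.2

Result:
major   | MIN(gpa)
--------+---------
Art     | 2.22    
History | 2.65    
Math    | 2.26    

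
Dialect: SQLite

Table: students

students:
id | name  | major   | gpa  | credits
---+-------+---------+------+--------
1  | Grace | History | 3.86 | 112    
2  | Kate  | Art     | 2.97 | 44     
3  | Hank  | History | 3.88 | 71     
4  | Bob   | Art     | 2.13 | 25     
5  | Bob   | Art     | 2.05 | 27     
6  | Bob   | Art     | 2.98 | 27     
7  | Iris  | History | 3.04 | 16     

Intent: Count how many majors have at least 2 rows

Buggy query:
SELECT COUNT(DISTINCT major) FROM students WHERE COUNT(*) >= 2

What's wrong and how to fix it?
Bug: WHERE filters individual rows, not groups, so a group-level COUNT is invalid there

Fix: Group first with HAVING COUNT(*) >= 2, then COUNT the resulting groups

Corrected query:
SELECT COUNT(*) FROM (SELECT major FROM students GROUP BY major HAVING COUNT(*) >= 2)

Result:
COUNT(*)
--------
2       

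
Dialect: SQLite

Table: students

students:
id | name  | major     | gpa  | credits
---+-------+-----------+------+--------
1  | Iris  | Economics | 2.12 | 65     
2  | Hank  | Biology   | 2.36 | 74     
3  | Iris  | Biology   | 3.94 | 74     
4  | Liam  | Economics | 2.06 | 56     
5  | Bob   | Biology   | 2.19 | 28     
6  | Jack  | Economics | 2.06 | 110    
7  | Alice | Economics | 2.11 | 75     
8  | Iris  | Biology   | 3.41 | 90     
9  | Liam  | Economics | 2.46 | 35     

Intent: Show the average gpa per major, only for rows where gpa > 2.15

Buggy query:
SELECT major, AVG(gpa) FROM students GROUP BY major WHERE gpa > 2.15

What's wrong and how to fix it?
Bug: WHERE cannot follow GROUP BY

Fix: Move the WHERE clause before GROUP BY

Corrected query:
SELECT major, AVG(gpa) FROM students WHERE gpa > 2.15 GROUP BY major

Result:
major     | AVG(gpa)
----------+---------
Biology   | 2.975   
Economics | 2.46    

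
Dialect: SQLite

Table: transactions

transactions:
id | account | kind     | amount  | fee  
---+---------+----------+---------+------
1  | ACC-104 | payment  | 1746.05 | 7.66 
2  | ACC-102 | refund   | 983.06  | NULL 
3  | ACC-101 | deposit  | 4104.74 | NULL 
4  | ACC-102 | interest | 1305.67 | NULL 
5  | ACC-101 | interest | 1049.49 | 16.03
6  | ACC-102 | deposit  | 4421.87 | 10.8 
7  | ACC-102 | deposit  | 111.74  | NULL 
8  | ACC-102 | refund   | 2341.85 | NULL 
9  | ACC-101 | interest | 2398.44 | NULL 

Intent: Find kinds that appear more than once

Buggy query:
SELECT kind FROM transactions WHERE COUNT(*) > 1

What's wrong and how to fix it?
Bug: WHERE can't reference COUNT(*); aggregates are computed after WHERE

Fix: GROUP BY kind, then filter groups with HAVING COUNT(*) > 1

Corrected query:
SELECT kind FROM transactions GROUP BY kind HAVING COUNT(*) > 1

Result:
kind    
--------
deposit 
interest
refund  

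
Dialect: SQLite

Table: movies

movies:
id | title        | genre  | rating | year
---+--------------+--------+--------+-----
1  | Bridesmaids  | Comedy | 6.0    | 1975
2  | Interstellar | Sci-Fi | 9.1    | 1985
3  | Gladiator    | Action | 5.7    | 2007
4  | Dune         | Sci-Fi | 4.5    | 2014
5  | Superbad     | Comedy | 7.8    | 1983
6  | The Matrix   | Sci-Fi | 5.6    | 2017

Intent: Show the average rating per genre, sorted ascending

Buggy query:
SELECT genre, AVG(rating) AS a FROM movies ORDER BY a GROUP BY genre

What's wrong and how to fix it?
Bug: ORDER BY appears before GROUP BY; SQL clause order requires GROUP BY first

Fix: Reorder: SELECT … FROM … GROUP BY … ORDER BY …

Corrected query:
SELECT genre, AVG(rating) AS a FROM movies GROUP BY genre ORDER BY a

Result:
genre  | a  
-------+----
Action | 5.7
Sci-Fi | 6.4
Comedy | 6.9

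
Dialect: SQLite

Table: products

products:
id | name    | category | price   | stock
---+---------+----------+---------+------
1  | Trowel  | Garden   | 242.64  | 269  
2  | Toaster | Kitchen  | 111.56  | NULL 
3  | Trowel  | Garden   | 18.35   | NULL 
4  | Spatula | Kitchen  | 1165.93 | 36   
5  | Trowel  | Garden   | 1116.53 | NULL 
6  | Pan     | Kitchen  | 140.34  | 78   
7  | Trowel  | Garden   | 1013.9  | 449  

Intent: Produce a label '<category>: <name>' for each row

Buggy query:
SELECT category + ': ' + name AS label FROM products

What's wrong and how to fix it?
Bug: '+' is numeric addition; on text columns SQLite converts them to 0 instead of concatenating

Fix: Use the || operator for string concatenation

Corrected query:
SELECT category || ': ' || name AS label FROM products

Result:
label           
----------------
Garden: Trowel  
Kitchen: Toaster
Garden: Trowel  
Kitchen: Spatula
Garden: Trowel  
Kitchen: Pan    
Garden: Trowel  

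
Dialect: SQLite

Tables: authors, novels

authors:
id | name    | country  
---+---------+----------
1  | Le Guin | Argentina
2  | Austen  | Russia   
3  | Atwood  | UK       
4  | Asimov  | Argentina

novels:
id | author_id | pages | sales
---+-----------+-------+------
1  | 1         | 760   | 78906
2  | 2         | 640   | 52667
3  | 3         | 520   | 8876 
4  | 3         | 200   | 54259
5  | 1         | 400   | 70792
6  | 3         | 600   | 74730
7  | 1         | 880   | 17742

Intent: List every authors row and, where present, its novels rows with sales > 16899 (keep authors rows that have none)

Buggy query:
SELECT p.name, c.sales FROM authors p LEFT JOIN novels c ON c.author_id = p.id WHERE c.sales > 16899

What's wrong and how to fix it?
Bug: Filtering c.sales in WHERE discards the NULL rows produced by LEFT JOIN, turning it into an inner join

Fix: Put 'c.sales > 16899' in the JOIN's ON clause instead of WHERE

Corrected query:
SELECT p.name, c.sales FROM authors p LEFT JOIN novels c ON c.author_id = p.id AND c.sales > 16899

Result:
name    | sales
--------+------
Le Guin | 17742
Le Guin | 70792
Le Guin | 78906
Austen  | 52667
Atwood  | 54259
Atwood  | 74730
Asimov  | NULL 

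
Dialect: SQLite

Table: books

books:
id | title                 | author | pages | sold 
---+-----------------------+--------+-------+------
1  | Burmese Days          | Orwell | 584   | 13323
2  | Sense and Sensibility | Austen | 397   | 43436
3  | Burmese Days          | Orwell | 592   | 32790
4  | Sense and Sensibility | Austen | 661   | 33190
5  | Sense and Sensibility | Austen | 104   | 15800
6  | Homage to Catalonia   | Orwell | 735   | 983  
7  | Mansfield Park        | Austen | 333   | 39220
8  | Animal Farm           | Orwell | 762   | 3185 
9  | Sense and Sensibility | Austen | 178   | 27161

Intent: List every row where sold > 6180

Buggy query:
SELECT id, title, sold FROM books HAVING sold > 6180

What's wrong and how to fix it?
Bug: HAVING filters the output of aggregation, but this query has no GROUP BY and no aggregate functions, so SQLite rejects it (HAVING clause on a non-aggregate query); the condition here is per row

Fix: Replace HAVING with WHERE since the condition applies to individual rows

Corrected query:
SELECT id, title, sold FROM books WHERE sold > 6180

Result:
id | title                 | sold 
---+-----------------------+------
1  | Burmese Days          | 13323
2  | Sense and Sensibility | 43436
3  | Burmese Days          | 32790
4  | Sense and Sensibility | 33190
5  | Sense and Sensibility | 15800
7  | Mansfield Park        | 39220
9  | Sense and Sensibility | 27161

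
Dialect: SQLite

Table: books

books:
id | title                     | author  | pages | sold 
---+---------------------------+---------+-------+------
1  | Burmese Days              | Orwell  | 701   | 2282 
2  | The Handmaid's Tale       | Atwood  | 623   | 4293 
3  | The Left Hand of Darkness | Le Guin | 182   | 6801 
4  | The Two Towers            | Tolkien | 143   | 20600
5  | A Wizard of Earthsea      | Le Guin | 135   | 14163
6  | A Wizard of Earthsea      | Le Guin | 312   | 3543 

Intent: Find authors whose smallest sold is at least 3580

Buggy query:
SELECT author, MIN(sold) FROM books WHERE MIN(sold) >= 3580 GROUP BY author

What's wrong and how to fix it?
Bug: Aggregates like MIN are computed per group after WHERE runs

Fix: Use HAVING for the per-group MIN condition

Corrected query:
SELECT author, MIN(sold) FROM books GROUP BY author HAVING MIN(sold) >= 3580

Result:
author  | MIN(sold)
--------+----------
Atwood  | 4293     
Tolkien | 20600    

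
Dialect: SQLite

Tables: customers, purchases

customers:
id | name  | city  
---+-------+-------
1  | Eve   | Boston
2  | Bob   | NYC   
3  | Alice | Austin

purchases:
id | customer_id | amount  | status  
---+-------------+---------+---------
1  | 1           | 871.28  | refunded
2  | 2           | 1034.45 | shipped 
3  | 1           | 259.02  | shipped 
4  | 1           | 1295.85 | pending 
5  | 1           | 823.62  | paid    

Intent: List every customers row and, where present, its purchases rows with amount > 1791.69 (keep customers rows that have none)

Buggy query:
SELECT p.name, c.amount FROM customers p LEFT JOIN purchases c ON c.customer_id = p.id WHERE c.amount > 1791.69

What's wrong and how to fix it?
Bug: A WHERE condition on the right-hand table after LEFT JOIN drops unmatched parents

Fix: Put 'c.amount > 1791.69' in the JOIN's ON clause instead of WHERE

Corrected query:
SELECT p.name, c.amount FROM customers p LEFT JOIN purchases c ON c.customer_id = p.id AND c.amount > 1791.69

Result:
name  | amount
------+-------
Eve   | NULL  
Bob   | NULL  
Alice | NULL  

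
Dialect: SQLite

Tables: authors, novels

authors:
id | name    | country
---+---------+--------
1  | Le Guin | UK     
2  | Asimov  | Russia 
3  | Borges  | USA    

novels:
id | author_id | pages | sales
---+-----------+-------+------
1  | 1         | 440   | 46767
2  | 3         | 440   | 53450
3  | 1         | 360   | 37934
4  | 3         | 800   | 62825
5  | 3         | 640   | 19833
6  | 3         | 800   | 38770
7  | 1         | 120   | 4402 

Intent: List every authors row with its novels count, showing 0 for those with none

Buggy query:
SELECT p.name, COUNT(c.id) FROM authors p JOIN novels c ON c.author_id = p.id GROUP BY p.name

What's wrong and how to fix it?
Bug: INNER JOIN drops authors rows that have no matching novels rows

Fix: Use LEFT JOIN so parents without children still appear (COUNT(c.id) gives 0)

Corrected query:
SELECT p.name, COUNT(c.id) FROM authors p LEFT JOIN novels c ON c.author_id = p.id GROUP BY p.name

Result:
name    | COUNT(c.id)
--------+------------
Asimov  | 0          
Borges  | 4          
Le Guin | 3          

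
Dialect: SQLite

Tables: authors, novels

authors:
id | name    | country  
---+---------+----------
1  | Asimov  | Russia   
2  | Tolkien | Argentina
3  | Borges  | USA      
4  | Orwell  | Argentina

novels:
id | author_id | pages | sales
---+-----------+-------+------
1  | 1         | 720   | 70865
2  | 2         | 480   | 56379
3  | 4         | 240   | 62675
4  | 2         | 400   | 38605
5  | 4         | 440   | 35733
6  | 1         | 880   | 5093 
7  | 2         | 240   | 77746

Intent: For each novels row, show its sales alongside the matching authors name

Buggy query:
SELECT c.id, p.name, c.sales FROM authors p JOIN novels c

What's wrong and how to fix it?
Bug: JOIN with no ON clause produces a cartesian product; every novels row pairs with every authors row

Fix: Add ON c.author_id = p.id to the JOIN

Corrected query:
SELECT c.id, p.name, c.sales FROM authors p JOIN novels c ON c.author_id = p.id

Result:
id | name    | sales
---+---------+------
1  | Asimov  | 70865
2  | Tolkien | 56379
3  | Orwell  | 62675
4  | Tolkien | 38605
5  | Orwell  | 35733
6  | Asimov  | 5093 
7  | Tolkien | 77746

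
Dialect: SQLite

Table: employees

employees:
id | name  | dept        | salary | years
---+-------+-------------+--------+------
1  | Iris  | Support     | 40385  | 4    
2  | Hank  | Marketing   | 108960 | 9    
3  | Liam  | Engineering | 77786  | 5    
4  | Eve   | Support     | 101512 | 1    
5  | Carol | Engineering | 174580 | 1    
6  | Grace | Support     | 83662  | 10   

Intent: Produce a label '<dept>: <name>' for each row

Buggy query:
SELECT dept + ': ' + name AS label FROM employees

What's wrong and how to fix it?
Bug: '+' is numeric addition; on text columns SQLite converts them to 0 instead of concatenating

Fix: Replace + with || to concatenate text

Corrected query:
SELECT dept || ': ' || name AS label FROM employees

Result:
label             
------------------
Support: Iris     
Marketing: Hank   
Engineering: Liam 
Support: Eve      
Engineering: Carol
Support: Grace    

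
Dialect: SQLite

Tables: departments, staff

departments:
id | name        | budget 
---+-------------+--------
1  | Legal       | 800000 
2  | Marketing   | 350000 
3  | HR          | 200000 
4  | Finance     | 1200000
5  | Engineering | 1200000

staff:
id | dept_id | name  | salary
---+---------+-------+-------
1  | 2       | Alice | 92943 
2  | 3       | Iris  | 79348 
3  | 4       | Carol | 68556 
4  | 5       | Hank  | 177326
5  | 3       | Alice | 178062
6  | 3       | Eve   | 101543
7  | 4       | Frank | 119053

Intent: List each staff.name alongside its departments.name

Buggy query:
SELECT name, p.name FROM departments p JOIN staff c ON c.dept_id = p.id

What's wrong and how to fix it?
Bug: 'name' exists in both joined tables, so the database can't tell which one is meant

Fix: Qualify the column with its table alias (c.name)

Corrected query:
SELECT c.name, p.name FROM departments p JOIN staff c ON c.dept_id = p.id

Result:
name  | name       
------+------------
Alice | Marketing  
Iris  | HR         
Carol | Finance    
Hank  | Engineering
Alice | HR         
Eve   | HR         
Frank | Finance    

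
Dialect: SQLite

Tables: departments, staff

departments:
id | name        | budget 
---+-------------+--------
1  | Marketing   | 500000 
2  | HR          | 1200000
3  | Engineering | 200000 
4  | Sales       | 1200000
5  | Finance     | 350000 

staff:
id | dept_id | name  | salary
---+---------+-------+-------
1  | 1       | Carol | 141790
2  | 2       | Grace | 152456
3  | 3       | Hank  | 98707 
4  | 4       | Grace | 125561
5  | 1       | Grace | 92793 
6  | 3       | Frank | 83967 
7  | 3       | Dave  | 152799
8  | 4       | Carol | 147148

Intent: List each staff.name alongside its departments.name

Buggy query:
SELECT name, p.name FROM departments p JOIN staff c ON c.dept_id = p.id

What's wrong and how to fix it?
Bug: Both tables have a 'name' column; the unqualified reference is ambiguous

Fix: Qualify the column with its table alias (c.name)

Corrected query:
SELECT c.name, p.name FROM departments p JOIN staff c ON c.dept_id = p.id

Result:
name  | name       
------+------------
Carol | Marketing  
Grace | HR         
Hank  | Engineering
Grace | Sales      
Grace | Marketing  
Frank | Engineering
Dave  | Engineering
Carol | Sales      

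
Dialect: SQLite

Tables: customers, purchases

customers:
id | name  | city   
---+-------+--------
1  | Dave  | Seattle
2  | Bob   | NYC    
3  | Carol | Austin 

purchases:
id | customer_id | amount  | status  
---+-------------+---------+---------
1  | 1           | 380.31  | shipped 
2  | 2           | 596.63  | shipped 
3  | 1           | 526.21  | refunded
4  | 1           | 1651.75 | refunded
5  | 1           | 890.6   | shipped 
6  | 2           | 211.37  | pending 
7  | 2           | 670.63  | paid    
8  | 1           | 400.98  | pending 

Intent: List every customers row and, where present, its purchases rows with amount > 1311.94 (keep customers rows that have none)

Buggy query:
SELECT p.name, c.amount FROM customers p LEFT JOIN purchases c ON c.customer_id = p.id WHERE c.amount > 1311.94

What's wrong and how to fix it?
Bug: Filtering c.amount in WHERE discards the NULL rows produced by LEFT JOIN, turning it into an inner join

Fix: Put 'c.amount > 1311.94' in the JOIN's ON clause instead of WHERE

Corrected query:
SELECT p.name, c.amount FROM customers p LEFT JOIN purchases c ON c.customer_id = p.id AND c.amount > 1311.94

Result:
name  | amount 
------+--------
Dave  | 1651.75
Bob   | NULL   
Carol | NULL   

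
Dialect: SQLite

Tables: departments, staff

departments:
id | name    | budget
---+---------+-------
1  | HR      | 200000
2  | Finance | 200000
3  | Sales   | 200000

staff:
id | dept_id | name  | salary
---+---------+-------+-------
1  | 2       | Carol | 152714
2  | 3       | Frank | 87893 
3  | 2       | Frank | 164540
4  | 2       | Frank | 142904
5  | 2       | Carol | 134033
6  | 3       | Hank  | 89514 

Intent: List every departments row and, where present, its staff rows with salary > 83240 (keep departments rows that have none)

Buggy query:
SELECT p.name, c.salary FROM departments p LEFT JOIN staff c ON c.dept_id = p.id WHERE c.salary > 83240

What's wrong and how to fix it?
Bug: Filtering c.salary in WHERE discards the NULL rows produced by LEFT JOIN, turning it into an inner join

Fix: Move the right-table condition into the ON clause so unmatched parents are kept

Corrected query:
SELECT p.name, c.salary FROM departments p LEFT JOIN staff c ON c.dept_id = p.id AND c.salary > 83240

Result:
name    | salary
--------+-------
HR      | NULL  
Finance | 134033
Finance | 142904
Finance | 152714
Finance | 164540
Sales   | 87893 
Sales   | 89514 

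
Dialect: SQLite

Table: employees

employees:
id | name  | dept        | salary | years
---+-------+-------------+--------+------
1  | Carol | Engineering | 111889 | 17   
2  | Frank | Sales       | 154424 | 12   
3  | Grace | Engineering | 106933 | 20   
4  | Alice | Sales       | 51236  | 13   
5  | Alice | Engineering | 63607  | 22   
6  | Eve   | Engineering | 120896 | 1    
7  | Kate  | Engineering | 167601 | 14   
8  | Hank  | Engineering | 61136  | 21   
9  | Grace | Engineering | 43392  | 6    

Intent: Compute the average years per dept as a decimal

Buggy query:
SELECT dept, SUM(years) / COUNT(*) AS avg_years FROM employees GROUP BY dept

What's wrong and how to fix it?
Bug: Both operands are integers, so '/' performs integer division and truncates

Fix: Cast one side to REAL so the division keeps the fractional part

Corrected query:
SELECT dept, SUM(years) * 1.0 / COUNT(*) AS avg_years FROM employees GROUP BY dept

Result:
dept        | avg_years
------------+----------
Engineering | 14.428571
Sales       | 12.5     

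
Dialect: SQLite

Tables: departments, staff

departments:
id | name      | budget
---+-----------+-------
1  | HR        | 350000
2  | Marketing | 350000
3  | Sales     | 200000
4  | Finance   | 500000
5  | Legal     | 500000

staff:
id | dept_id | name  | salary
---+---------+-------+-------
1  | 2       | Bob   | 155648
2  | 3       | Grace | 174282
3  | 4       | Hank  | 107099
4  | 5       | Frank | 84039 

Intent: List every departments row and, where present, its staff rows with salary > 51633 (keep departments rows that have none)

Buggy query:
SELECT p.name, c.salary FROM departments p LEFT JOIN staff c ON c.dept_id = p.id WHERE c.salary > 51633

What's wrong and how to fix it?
Bug: Filtering c.salary in WHERE discards the NULL rows produced by LEFT JOIN, turning it into an inner join

Fix: Put 'c.salary > 51633' in the JOIN's ON clause instead of WHERE

Corrected query:
SELECT p.name, c.salary FROM departments p LEFT JOIN staff c ON c.dept_id = p.id AND c.salary > 51633

Result:
name      | salary
----------+-------
HR        | NULL  
Marketing | 155648
Sales     | 174282
Finance   | 107099
Legal     | 84039 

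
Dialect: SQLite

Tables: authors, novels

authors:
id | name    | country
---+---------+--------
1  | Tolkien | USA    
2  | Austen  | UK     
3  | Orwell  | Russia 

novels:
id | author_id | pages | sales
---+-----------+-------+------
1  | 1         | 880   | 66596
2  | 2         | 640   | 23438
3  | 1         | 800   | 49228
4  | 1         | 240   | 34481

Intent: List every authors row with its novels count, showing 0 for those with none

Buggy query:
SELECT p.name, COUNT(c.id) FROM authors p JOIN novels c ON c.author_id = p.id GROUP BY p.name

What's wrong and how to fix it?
Bug: An inner join excludes parents with zero children

Fix: Switch to LEFT JOIN to retain unmatched parent rows

Corrected query:
SELECT p.name, COUNT(c.id) FROM authors p LEFT JOIN novels c ON c.author_id = p.id GROUP BY p.name

Result:
name    | COUNT(c.id)
--------+------------
Austen  | 1          
Orwell  | 0          
Tolkien | 3          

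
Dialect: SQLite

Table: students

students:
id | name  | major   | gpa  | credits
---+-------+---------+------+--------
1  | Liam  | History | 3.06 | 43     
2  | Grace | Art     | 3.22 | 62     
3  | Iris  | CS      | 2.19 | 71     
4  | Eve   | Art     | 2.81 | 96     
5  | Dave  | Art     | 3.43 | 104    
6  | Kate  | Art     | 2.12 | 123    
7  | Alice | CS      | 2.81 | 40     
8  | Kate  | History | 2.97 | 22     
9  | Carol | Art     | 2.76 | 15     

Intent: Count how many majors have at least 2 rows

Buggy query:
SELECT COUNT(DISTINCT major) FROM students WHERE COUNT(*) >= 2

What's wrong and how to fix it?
Bug: COUNT(*) cannot appear in WHERE; the per-group count doesn't exist yet

Fix: Use a subquery that GROUPs and filters with HAVING, then count its rows

Corrected query:
SELECT COUNT(*) FROM (SELECT major FROM students GROUP BY major HAVING COUNT(*) >= 2)

Result:
COUNT(*)
--------
3       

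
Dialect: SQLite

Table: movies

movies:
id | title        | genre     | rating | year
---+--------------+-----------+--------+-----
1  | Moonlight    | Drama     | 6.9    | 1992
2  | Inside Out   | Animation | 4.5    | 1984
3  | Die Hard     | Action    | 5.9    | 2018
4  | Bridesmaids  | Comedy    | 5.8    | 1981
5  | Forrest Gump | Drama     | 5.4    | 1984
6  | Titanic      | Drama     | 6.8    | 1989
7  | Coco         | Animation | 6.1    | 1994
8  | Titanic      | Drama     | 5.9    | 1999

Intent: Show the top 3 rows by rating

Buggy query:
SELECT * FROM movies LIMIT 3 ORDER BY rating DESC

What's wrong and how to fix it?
Bug: LIMIT must come after ORDER BY

Fix: Sort with ORDER BY, then apply LIMIT

Corrected query:
SELECT * FROM movies ORDER BY rating DESC LIMIT 3

Result:
id | title     | genre     | rating | year
---+-----------+-----------+--------+-----
1  | Moonlight | Drama     | 6.9    | 1992
6  | Titanic   | Drama     | 6.8    | 1989
7  | Coco      | Animation | 6.1    | 1994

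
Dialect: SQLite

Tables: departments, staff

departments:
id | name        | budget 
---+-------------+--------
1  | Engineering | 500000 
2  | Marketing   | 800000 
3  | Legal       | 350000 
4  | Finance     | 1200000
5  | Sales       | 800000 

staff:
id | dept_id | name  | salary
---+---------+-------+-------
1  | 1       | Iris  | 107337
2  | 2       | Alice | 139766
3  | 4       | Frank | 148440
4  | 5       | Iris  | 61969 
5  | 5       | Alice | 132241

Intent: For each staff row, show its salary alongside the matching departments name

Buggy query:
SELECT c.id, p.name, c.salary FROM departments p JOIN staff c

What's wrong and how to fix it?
Bug: Missing join condition: each staff row is matched to all departments rows instead of just its own

Fix: Add ON c.dept_id = p.id to the JOIN

Corrected query:
SELECT c.id, p.name, c.salary FROM departments p JOIN staff c ON c.dept_id = p.id

Result:
id | name        | salary
---+-------------+-------
1  | Engineering | 107337
2  | Marketing   | 139766
3  | Finance     | 148440
4  | Sales       | 61969 
5  | Sales       | 132241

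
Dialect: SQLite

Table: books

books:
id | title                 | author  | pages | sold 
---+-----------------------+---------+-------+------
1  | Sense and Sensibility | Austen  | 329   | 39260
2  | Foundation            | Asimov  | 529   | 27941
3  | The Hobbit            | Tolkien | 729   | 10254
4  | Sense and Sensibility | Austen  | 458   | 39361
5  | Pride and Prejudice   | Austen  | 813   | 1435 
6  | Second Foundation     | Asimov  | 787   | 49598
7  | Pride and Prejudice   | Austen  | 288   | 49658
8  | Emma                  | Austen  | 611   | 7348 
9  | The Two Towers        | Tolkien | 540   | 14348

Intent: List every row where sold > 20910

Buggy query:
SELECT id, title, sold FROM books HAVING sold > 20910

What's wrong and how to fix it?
Bug: HAVING filters the output of aggregation, but this query has no GROUP BY and no aggregate functions, so SQLite rejects it (HAVING clause on a non-aggregate query); the condition here is per row

Fix: Replace HAVING with WHERE since the condition applies to individual rows

Corrected query:
SELECT id, title, sold FROM books WHERE sold > 20910

Result:
id | title                 | sold 
---+-----------------------+------
1  | Sense and Sensibility | 39260
2  | Foundation            | 27941
4  | Sense and Sensibility | 39361
6  | Second Foundation     | 49598
7  | Pride and Prejudice   | 49658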